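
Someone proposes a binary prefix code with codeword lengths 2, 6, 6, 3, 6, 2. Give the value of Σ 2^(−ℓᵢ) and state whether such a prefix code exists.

With common denominator 2^6 = 64: Σ 2^(−ℓᵢ) = 16/64 + 1/64 + 1/64 + 8/64 + 1/64 + 16/64 = 43/64 = 0.671875.
Kraft's inequality requires Σ ≤ 1; here Σ = 0.671875 ≤ 1, so such a prefix code exists.

0.671875; yes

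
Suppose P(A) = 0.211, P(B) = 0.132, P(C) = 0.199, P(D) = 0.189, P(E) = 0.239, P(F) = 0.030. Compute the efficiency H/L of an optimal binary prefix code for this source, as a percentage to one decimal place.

Entropy H = −Σ p log₂ p ≈ 2.4223 bits.
Huffman merges: 3/100+33/250→81/500; 81/500+189/1000→351/1000; 199/1000+211/1000→41/100; 239/1000+351/1000→59/100; 41/100+59/100→1. L = 2513/1000 ≈ 2.5130.
Efficiency = H/L = 2.4223/2.5130 = 96.4%.

96.4%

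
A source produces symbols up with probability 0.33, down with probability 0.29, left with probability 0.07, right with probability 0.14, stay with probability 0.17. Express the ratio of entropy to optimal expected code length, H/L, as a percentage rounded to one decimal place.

Entropy H = −Σ p log₂ p ≈ 2.1460 bits.
Huffman merges: 7/100+7/50→21/100; 17/100+21/100→19/50; 29/100+33/100→31/50; 19/50+31/50→1. L = 221/100 ≈ 2.2100.
Efficiency = H/L = 2.1460/2.2100 = 97.1%.

97.1%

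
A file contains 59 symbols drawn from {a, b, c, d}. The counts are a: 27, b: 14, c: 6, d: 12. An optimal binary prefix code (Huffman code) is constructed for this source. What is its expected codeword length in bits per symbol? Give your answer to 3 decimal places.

1.847 bits/symbol

Probabilities are the counts divided by 59.
Repeatedly combine the two least-probable nodes; the expected code length is the sum of the merged weights.
merge 6/59 + 12/59 → 18/59
merge 14/59 + 18/59 → 32/59
merge 27/59 + 32/59 → 1
L = 18/59 + 32/59 + 1 = 109/59 ≈ 1.847 bits/symbol.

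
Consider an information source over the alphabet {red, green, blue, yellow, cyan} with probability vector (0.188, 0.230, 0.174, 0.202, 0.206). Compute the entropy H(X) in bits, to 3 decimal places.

H = −Σ pᵢ log₂ pᵢ.
−0.188·log₂(0.188) = 0.4533
−0.230·log₂(0.230) = 0.4877
−0.174·log₂(0.174) = 0.4390
−0.202·log₂(0.202) = 0.4661
−0.206·log₂(0.206) = 0.4695
Sum ≈ 2.3156 → 2.316 bits.

2.316 bits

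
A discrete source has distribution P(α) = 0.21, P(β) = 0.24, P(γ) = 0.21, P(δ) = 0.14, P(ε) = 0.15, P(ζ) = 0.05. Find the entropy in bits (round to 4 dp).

H = −Σ pᵢ log₂ pᵢ.
−0.21·log₂(0.21) = 0.4728
−0.24·log₂(0.24) = 0.4941
−0.21·log₂(0.21) = 0.4728
−0.14·log₂(0.14) = 0.3971
−0.15·log₂(0.15) = 0.4105
−0.05·log₂(0.05) = 0.2161
Sum ≈ 2.4635 → 2.4635 bits.

2.4635 bits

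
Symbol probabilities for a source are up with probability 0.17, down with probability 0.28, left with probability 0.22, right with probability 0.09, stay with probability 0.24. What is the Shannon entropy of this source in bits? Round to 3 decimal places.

H = −Σ pᵢ log₂ pᵢ.
−0.17·log₂(0.17) = 0.4346
−0.28·log₂(0.28) = 0.5142
−0.22·log₂(0.22) = 0.4806
−0.09·log₂(0.09) = 0.3127
−0.24·log₂(0.24) = 0.4941
Sum ≈ 2.2362 → 2.236 bits.

2.236 bits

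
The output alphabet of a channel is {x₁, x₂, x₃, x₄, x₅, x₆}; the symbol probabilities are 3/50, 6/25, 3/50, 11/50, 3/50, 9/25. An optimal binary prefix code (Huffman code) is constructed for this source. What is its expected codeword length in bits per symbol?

2.3 bits/symbol

Repeatedly combine the two least-probable nodes; the expected code length is the sum of the merged weights.
merge 3/50 + 3/50 → 3/25
merge 3/50 + 3/25 → 9/50
merge 9/50 + 11/50 → 2/5
merge 6/25 + 9/25 → 3/5
merge 2/5 + 3/5 → 1
L = 3/25 + 9/50 + 2/5 + 3/5 + 1 = 23/10 = 2.3 bits/symbol.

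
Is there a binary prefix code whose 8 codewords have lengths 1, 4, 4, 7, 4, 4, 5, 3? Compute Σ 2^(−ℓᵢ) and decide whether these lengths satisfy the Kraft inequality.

0.9140625; yes

With common denominator 2^7 = 128: Σ 2^(−ℓᵢ) = 64/128 + 8/128 + 8/128 + 1/128 + 8/128 + 8/128 + 4/128 + 16/128 = 117/128 = 0.9140625.
Kraft's inequality requires Σ ≤ 1; here Σ = 0.9140625 ≤ 1, so such a prefix code exists.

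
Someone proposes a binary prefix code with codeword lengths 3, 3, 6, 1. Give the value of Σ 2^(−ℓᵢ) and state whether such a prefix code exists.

With common denominator 2^6 = 64: Σ 2^(−ℓᵢ) = 8/64 + 8/64 + 1/64 + 32/64 = 49/64 = 0.765625.
Kraft's inequality requires Σ ≤ 1; here Σ = 0.765625 ≤ 1, so such a prefix code exists.

0.765625; yes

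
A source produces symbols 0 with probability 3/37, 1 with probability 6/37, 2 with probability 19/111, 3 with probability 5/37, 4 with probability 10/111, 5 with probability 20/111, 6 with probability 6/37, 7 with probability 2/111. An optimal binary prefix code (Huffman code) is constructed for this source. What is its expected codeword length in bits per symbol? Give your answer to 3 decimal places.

2.919 bits/symbol

Repeatedly combine the two least-probable nodes; the expected code length is the sum of the merged weights.
merge 2/111 + 3/37 → 11/111
merge 10/111 + 11/111 → 7/37
merge 5/37 + 6/37 → 11/37
merge 6/37 + 19/111 → 1/3
merge 20/111 + 7/37 → 41/111
merge 11/37 + 1/3 → 70/111
merge 41/111 + 70/111 → 1
L = 11/111 + 7/37 + 11/37 + 1/3 + 41/111 + 70/111 + 1 = 108/37 ≈ 2.919 bits/symbol.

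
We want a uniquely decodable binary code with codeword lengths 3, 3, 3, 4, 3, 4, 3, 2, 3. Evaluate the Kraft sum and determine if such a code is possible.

1.125; no

With common denominator 2^4 = 16: Σ 2^(−ℓᵢ) = 2/16 + 2/16 + 2/16 + 1/16 + 2/16 + 1/16 + 2/16 + 4/16 + 2/16 = 18/16 = 1.125.
Kraft's inequality requires Σ ≤ 1; here Σ = 1.125 > 1, so no such prefix code exists.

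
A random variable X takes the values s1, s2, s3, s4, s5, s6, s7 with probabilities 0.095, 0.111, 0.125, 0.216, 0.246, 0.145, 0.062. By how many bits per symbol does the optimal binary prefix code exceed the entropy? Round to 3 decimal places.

Entropy H = −Σ p log₂ p ≈ 2.6776 bits.
Huffman merges: 31/500+19/200→157/1000; 111/1000+1/8→59/250; 29/200+157/1000→151/500; 27/125+59/250→113/250; 123/500+151/500→137/250; 113/250+137/250→1. L = 539/200 ≈ 2.6950.
L − H = 2.6950 − 2.6776 = 0.017 bits.

0.017 bits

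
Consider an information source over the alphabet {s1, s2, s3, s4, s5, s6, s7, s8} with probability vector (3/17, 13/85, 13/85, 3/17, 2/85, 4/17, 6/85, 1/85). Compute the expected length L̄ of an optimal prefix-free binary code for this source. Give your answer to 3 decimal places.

Repeatedly combine the two least-probable nodes; the expected code length is the sum of the merged weights.
merge 1/85 + 2/85 → 3/85
merge 3/85 + 6/85 → 9/85
merge 9/85 + 13/85 → 22/85
merge 13/85 + 3/17 → 28/85
merge 3/17 + 4/17 → 7/17
merge 22/85 + 28/85 → 10/17
merge 7/17 + 10/17 → 1
L = 3/85 + 9/85 + 22/85 + 28/85 + 7/17 + 10/17 + 1 = 232/85 ≈ 2.729 bits/symbol.

2.729 bits/symbol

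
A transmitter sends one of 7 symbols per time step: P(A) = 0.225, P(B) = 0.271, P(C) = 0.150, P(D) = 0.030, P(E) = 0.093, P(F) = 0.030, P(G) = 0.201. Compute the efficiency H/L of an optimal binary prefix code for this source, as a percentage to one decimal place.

Entropy H = −Σ p log₂ p ≈ 2.4927 bits.
Huffman merges: 3/100+3/100→3/50; 3/50+93/1000→153/1000; 3/20+153/1000→303/1000; 201/1000+9/40→213/500; 271/1000+303/1000→287/500; 213/500+287/500→1. L = 629/250 ≈ 2.5160.
Efficiency = H/L = 2.4927/2.5160 = 99.1%.

99.1%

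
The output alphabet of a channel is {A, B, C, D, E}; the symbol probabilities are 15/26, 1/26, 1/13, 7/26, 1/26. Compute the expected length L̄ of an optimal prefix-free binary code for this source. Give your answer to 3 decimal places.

1.654 bits/symbol

Repeatedly combine the two least-probable nodes; the expected code length is the sum of the merged weights.
merge 1/26 + 1/26 → 1/13
merge 1/13 + 1/13 → 2/13
merge 2/13 + 7/26 → 11/26
merge 11/26 + 15/26 → 1
L = 1/13 + 2/13 + 11/26 + 1 = 43/26 ≈ 1.654 bits/symbol.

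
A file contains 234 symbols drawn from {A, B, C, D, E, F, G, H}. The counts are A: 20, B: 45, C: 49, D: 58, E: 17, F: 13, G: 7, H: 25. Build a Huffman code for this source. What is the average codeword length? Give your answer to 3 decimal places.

Probabilities are the counts divided by 234.
Repeatedly combine the two least-probable nodes; the expected code length is the sum of the merged weights.
merge 7/234 + 1/18 → 10/117
merge 17/234 + 10/117 → 37/234
merge 10/117 + 25/234 → 5/26
merge 37/234 + 5/26 → 41/117
merge 5/26 + 49/234 → 47/117
merge 29/117 + 41/117 → 70/117
merge 47/117 + 70/117 → 1
L = 10/117 + 37/234 + 5/26 + 41/117 + 47/117 + 70/117 + 1 = 326/117 ≈ 2.786 bits/symbol.

2.786 bits/symbol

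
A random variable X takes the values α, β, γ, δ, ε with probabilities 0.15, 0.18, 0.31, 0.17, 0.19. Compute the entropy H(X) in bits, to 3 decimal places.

H = −Σ pᵢ log₂ pᵢ.
−0.15·log₂(0.15) = 0.4105
−0.18·log₂(0.18) = 0.4453
−0.31·log₂(0.31) = 0.5238
−0.17·log₂(0.17) = 0.4346
−0.19·log₂(0.19) = 0.4552
Sum ≈ 2.2695 → 2.269 bits.

2.269 bits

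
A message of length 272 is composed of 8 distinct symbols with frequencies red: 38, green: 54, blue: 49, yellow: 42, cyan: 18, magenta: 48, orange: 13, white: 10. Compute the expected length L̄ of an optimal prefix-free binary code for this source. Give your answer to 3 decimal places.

2.857 bits/symbol

Probabilities are the counts divided by 272.
Repeatedly combine the two least-probable nodes; the expected code length is the sum of the merged weights.
merge 5/136 + 13/272 → 23/272
merge 9/136 + 23/272 → 41/272
merge 19/136 + 41/272 → 79/272
merge 21/136 + 3/17 → 45/136
merge 49/272 + 27/136 → 103/272
merge 79/272 + 45/136 → 169/272
merge 103/272 + 169/272 → 1
L = 23/272 + 41/272 + 79/272 + 45/136 + 103/272 + 169/272 + 1 = 777/272 ≈ 2.857 bits/symbol.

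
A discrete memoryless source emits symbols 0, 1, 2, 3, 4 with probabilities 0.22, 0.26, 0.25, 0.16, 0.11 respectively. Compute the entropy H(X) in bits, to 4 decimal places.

2.2592 bits

H = −Σ pᵢ log₂ pᵢ.
−0.22·log₂(0.22) = 0.4806
−0.26·log₂(0.26) = 0.5053
−0.25·log₂(0.25) = 0.5000
−0.16·log₂(0.16) = 0.4230
−0.11·log₂(0.11) = 0.3503
Sum ≈ 2.2592 → 2.2592 bits.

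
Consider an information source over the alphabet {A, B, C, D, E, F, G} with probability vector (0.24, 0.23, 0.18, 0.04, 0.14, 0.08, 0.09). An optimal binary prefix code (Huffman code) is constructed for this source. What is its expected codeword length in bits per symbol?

2.65 bits/symbol

Repeatedly combine the two least-probable nodes; the expected code length is the sum of the merged weights.
merge 1/25 + 2/25 → 3/25
merge 9/100 + 3/25 → 21/100
merge 7/50 + 9/50 → 8/25
merge 21/100 + 23/100 → 11/25
merge 6/25 + 8/25 → 14/25
merge 11/25 + 14/25 → 1
L = 3/25 + 21/100 + 8/25 + 11/25 + 14/25 + 1 = 53/20 = 2.65 bits/symbol.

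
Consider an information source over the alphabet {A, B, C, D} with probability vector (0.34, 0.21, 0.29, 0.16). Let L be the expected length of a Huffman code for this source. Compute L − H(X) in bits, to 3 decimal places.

Entropy H = −Σ p log₂ p ≈ 1.9429 bits.
Huffman merges: 4/25+21/100→37/100; 29/100+17/50→63/100; 37/100+63/100→1. L = 2 ≈ 2.0000.
L − H = 2.0000 − 1.9429 = 0.057 bits.

0.057 bits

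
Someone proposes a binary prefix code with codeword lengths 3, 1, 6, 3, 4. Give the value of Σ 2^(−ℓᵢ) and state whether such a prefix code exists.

With common denominator 2^6 = 64: Σ 2^(−ℓᵢ) = 8/64 + 32/64 + 1/64 + 8/64 + 4/64 = 53/64 = 0.828125.
Kraft's inequality requires Σ ≤ 1; here Σ = 0.828125 ≤ 1, so such a prefix code exists.

0.828125; yes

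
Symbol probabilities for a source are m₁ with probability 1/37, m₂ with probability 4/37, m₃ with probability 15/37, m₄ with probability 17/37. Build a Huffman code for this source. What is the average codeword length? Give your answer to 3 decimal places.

1.676 bits/symbol

Repeatedly combine the two least-probable nodes; the expected code length is the sum of the merged weights.
merge 1/37 + 4/37 → 5/37
merge 5/37 + 15/37 → 20/37
merge 17/37 + 20/37 → 1
L = 5/37 + 20/37 + 1 = 62/37 ≈ 1.676 bits/symbol.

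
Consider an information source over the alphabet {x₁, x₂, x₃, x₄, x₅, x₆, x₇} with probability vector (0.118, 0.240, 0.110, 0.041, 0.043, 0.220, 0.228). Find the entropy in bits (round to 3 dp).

2.559 bits

H = −Σ pᵢ log₂ pᵢ.
−0.118·log₂(0.118) = 0.3638
−0.240·log₂(0.240) = 0.4941
−0.110·log₂(0.110) = 0.3503
−0.041·log₂(0.041) = 0.1889
−0.043·log₂(0.043) = 0.1952
−0.220·log₂(0.220) = 0.4806
−0.228·log₂(0.228) = 0.4863
Sum ≈ 2.5592 → 2.559 bits.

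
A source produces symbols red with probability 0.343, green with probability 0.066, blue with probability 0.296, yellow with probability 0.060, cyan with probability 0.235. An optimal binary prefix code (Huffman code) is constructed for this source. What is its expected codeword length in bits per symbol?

2.126 bits/symbol

Repeatedly combine the two least-probable nodes; the expected code length is the sum of the merged weights.
merge 3/50 + 33/500 → 63/500
merge 63/500 + 47/200 → 361/1000
merge 37/125 + 343/1000 → 639/1000
merge 361/1000 + 639/1000 → 1
L = 63/500 + 361/1000 + 639/1000 + 1 = 1063/500 = 2.126 bits/symbol.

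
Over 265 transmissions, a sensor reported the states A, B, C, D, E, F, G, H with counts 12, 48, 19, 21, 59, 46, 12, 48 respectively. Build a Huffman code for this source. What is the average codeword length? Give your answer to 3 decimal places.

2.838 bits/symbol

Probabilities are the counts divided by 265.
Repeatedly combine the two least-probable nodes; the expected code length is the sum of the merged weights.
merge 12/265 + 12/265 → 24/265
merge 19/265 + 21/265 → 8/53
merge 24/265 + 8/53 → 64/265
merge 46/265 + 48/265 → 94/265
merge 48/265 + 59/265 → 107/265
merge 64/265 + 94/265 → 158/265
merge 107/265 + 158/265 → 1
L = 24/265 + 8/53 + 64/265 + 94/265 + 107/265 + 158/265 + 1 = 752/265 ≈ 2.838 bits/symbol.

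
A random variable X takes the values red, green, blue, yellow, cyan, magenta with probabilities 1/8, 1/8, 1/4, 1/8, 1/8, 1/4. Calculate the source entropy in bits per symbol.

Each probability is a power of 1/2, so log₂(1/p) is an integer.
H = Σ p·log₂(1/p) = 1/8·3 + 1/8·3 + 1/4·2 + 1/8·3 + 1/8·3 + 1/4·2 = 2.5 bits.

2.5 bits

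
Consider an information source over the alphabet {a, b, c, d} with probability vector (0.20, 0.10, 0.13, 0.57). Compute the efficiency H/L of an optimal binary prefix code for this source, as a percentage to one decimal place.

Entropy H = −Σ p log₂ p ≈ 1.6415 bits.
Huffman merges: 1/10+13/100→23/100; 1/5+23/100→43/100; 43/100+57/100→1. L = 83/50 ≈ 1.6600.
Efficiency = H/L = 1.6415/1.6600 = 98.9%.

98.9%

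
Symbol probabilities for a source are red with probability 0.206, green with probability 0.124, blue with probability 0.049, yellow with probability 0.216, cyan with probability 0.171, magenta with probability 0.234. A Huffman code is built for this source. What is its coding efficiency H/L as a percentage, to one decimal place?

97.7%

Entropy H = −Σ p log₂ p ≈ 2.4598 bits.
Huffman merges: 49/1000+31/250→173/1000; 171/1000+173/1000→43/125; 103/500+27/125→211/500; 117/500+43/125→289/500; 211/500+289/500→1. L = 2517/1000 ≈ 2.5170.
Efficiency = H/L = 2.4598/2.5170 = 97.7%.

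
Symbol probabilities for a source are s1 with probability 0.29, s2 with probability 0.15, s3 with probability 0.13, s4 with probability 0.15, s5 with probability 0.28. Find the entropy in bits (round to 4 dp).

2.2359 bits

H = −Σ pᵢ log₂ pᵢ.
−0.29·log₂(0.29) = 0.5179
−0.15·log₂(0.15) = 0.4105
−0.13·log₂(0.13) = 0.3826
−0.15·log₂(0.15) = 0.4105
−0.28·log₂(0.28) = 0.5142
Sum ≈ 2.2359 → 2.2359 bits.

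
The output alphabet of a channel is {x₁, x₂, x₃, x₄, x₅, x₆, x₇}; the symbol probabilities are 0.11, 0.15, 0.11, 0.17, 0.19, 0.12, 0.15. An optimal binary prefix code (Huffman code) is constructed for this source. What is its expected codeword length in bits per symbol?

Repeatedly combine the two least-probable nodes; the expected code length is the sum of the merged weights.
merge 11/100 + 11/100 → 11/50
merge 3/25 + 3/20 → 27/100
merge 3/20 + 17/100 → 8/25
merge 19/100 + 11/50 → 41/100
merge 27/100 + 8/25 → 59/100
merge 41/100 + 59/100 → 1
L = 11/50 + 27/100 + 8/25 + 41/100 + 59/100 + 1 = 281/100 = 2.81 bits/symbol.

2.81 bits/symbol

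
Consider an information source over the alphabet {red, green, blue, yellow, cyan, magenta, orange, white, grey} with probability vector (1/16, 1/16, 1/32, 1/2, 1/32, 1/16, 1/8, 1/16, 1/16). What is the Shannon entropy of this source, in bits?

2.4375 bits

Each probability is a power of 1/2, so log₂(1/p) is an integer.
H = Σ p·log₂(1/p) = 1/16·4 + 1/16·4 + 1/32·5 + 1/2·1 + 1/32·5 + 1/16·4 + 1/8·3 + 1/16·4 + 1/16·4 = 2.4375 bits.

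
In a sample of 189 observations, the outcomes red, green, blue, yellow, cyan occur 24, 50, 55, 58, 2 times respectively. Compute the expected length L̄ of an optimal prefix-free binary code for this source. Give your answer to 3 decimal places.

Probabilities are the counts divided by 189.
Repeatedly combine the two least-probable nodes; the expected code length is the sum of the merged weights.
merge 2/189 + 8/63 → 26/189
merge 26/189 + 50/189 → 76/189
merge 55/189 + 58/189 → 113/189
merge 76/189 + 113/189 → 1
L = 26/189 + 76/189 + 113/189 + 1 = 404/189 ≈ 2.138 bits/symbol.

2.138 bits/symbol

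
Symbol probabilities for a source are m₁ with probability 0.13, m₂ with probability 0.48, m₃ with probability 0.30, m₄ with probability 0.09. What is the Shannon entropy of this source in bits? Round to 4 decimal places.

1.7247 bits

H = −Σ pᵢ log₂ pᵢ.
−0.13·log₂(0.13) = 0.3826
−0.48·log₂(0.48) = 0.5083
−0.30·log₂(0.30) = 0.5211
−0.09·log₂(0.09) = 0.3127
Sum ≈ 1.7247 → 1.7247 bits.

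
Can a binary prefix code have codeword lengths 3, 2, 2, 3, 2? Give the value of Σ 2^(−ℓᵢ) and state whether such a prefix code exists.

1; yes

With common denominator 2^3 = 8: Σ 2^(−ℓᵢ) = 1/8 + 2/8 + 2/8 + 1/8 + 2/8 = 8/8 = 1.
Kraft's inequality requires Σ ≤ 1; here Σ = 1 ≤ 1, so such a prefix code exists.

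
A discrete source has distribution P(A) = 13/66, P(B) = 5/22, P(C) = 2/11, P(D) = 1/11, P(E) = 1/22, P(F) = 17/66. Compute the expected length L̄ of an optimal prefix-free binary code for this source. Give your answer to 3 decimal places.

2.455 bits/symbol

Repeatedly combine the two least-probable nodes; the expected code length is the sum of the merged weights.
merge 1/22 + 1/11 → 3/22
merge 3/22 + 2/11 → 7/22
merge 13/66 + 5/22 → 14/33
merge 17/66 + 7/22 → 19/33
merge 14/33 + 19/33 → 1
L = 3/22 + 7/22 + 14/33 + 19/33 + 1 = 27/11 ≈ 2.455 bits/symbol.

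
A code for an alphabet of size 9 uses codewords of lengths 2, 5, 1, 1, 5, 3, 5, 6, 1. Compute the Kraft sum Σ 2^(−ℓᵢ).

1.984375

With common denominator 2^6 = 64: Σ 2^(−ℓᵢ) = 16/64 + 2/64 + 32/64 + 32/64 + 2/64 + 8/64 + 2/64 + 1/64 + 32/64 = 127/64 = 1.984375.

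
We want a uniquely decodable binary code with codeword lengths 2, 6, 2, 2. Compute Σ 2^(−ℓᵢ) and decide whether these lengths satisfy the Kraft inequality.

With common denominator 2^6 = 64: Σ 2^(−ℓᵢ) = 16/64 + 1/64 + 16/64 + 16/64 = 49/64 = 0.765625.
Kraft's inequality requires Σ ≤ 1; here Σ = 0.765625 ≤ 1, so such a prefix code exists.

0.765625; yes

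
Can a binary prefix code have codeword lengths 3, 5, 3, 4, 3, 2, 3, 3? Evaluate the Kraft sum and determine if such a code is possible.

With common denominator 2^5 = 32: Σ 2^(−ℓᵢ) = 4/32 + 1/32 + 4/32 + 2/32 + 4/32 + 8/32 + 4/32 + 4/32 = 31/32 = 0.96875.
Kraft's inequality requires Σ ≤ 1; here Σ = 0.96875 ≤ 1, so such a prefix code exists.

0.96875; yes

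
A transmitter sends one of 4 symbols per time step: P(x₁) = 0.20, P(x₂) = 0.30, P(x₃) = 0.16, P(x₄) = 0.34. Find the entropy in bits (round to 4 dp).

1.9377 bits

H = −Σ pᵢ log₂ pᵢ.
−0.20·log₂(0.20) = 0.4644
−0.30·log₂(0.30) = 0.5211
−0.16·log₂(0.16) = 0.4230
−0.34·log₂(0.34) = 0.5292
Sum ≈ 1.9377 → 1.9377 bits.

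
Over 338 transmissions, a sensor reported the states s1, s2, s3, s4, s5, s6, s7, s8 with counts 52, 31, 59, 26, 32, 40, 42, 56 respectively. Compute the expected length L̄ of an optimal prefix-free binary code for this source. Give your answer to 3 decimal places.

2.994 bits/symbol

Probabilities are the counts divided by 338.
Repeatedly combine the two least-probable nodes; the expected code length is the sum of the merged weights.
merge 1/13 + 31/338 → 57/338
merge 16/169 + 20/169 → 36/169
merge 21/169 + 2/13 → 47/169
merge 28/169 + 57/338 → 113/338
merge 59/338 + 36/169 → 131/338
merge 47/169 + 113/338 → 207/338
merge 131/338 + 207/338 → 1
L = 57/338 + 36/169 + 47/169 + 113/338 + 131/338 + 207/338 + 1 = 506/169 ≈ 2.994 bits/symbol.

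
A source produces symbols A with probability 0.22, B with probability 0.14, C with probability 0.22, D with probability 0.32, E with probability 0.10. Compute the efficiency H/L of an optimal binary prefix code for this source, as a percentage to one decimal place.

Entropy H = −Σ p log₂ p ≈ 2.2165 bits.
Huffman merges: 1/10+7/50→6/25; 11/50+11/50→11/25; 6/25+8/25→14/25; 11/25+14/25→1. L = 56/25 ≈ 2.2400.
Efficiency = H/L = 2.2165/2.2400 = 99.0%.

99.0%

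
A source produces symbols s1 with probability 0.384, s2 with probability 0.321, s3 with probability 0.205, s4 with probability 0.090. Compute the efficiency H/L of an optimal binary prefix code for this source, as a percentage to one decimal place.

Entropy H = −Σ p log₂ p ≈ 1.8378 bits.
Huffman merges: 9/100+41/200→59/200; 59/200+321/1000→77/125; 48/125+77/125→1. L = 1911/1000 ≈ 1.9110.
Efficiency = H/L = 1.8378/1.9110 = 96.2%.

96.2%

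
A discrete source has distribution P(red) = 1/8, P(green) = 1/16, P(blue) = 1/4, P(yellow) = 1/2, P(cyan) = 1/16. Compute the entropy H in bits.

1.875 bits

Each probability is a power of 1/2, so log₂(1/p) is an integer.
H = Σ p·log₂(1/p) = 1/8·3 + 1/16·4 + 1/4·2 + 1/2·1 + 1/16·4 = 1.875 bits.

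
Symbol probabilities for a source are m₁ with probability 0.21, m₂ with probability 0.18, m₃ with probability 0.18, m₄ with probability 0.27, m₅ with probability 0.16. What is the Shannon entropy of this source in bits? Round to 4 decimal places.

H = −Σ pᵢ log₂ pᵢ.
−0.21·log₂(0.21) = 0.4728
−0.18·log₂(0.18) = 0.4453
−0.18·log₂(0.18) = 0.4453
−0.27·log₂(0.27) = 0.5100
−0.16·log₂(0.16) = 0.4230
Sum ≈ 2.2965 → 2.2965 bits.

2.2965 bits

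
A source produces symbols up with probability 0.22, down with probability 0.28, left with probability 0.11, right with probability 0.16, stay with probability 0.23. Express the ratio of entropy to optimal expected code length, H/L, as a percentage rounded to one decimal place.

Entropy H = −Σ p log₂ p ≈ 2.2558 bits.
Huffman merges: 11/100+4/25→27/100; 11/50+23/100→9/20; 27/100+7/25→11/20; 9/20+11/20→1. L = 227/100 ≈ 2.2700.
Efficiency = H/L = 2.2558/2.2700 = 99.4%.

99.4%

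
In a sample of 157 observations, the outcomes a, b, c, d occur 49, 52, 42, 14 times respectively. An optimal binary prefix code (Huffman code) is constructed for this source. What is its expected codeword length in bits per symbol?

Probabilities are the counts divided by 157.
Repeatedly combine the two least-probable nodes; the expected code length is the sum of the merged weights.
merge 14/157 + 42/157 → 56/157
merge 49/157 + 52/157 → 101/157
merge 56/157 + 101/157 → 1
L = 56/157 + 101/157 + 1 = 2 bits/symbol.

2 bits/symbol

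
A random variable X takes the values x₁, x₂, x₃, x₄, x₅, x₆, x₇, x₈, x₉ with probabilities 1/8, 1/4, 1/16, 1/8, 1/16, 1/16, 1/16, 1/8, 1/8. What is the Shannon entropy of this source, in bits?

3 bits

Each probability is a power of 1/2, so log₂(1/p) is an integer.
H = Σ p·log₂(1/p) = 1/8·3 + 1/4·2 + 1/16·4 + 1/8·3 + 1/16·4 + 1/16·4 + 1/16·4 + 1/8·3 + 1/8·3 = 3 bits.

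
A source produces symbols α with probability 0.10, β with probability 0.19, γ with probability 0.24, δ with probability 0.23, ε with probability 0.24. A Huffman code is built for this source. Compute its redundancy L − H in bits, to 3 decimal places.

0.027 bits

Entropy H = −Σ p log₂ p ≈ 2.2634 bits.
Huffman merges: 1/10+19/100→29/100; 23/100+6/25→47/100; 6/25+29/100→53/100; 47/100+53/100→1. L = 229/100 ≈ 2.2900.
L − H = 2.2900 − 2.2634 = 0.027 bits.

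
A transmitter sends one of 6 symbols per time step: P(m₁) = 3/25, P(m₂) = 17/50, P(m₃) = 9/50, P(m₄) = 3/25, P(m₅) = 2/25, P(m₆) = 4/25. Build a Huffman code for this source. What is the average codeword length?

2.48 bits/symbol

Repeatedly combine the two least-probable nodes; the expected code length is the sum of the merged weights.
merge 2/25 + 3/25 → 1/5
merge 3/25 + 4/25 → 7/25
merge 9/50 + 1/5 → 19/50
merge 7/25 + 17/50 → 31/50
merge 19/50 + 31/50 → 1
L = 1/5 + 7/25 + 19/50 + 31/50 + 1 = 62/25 = 2.48 bits/symbol.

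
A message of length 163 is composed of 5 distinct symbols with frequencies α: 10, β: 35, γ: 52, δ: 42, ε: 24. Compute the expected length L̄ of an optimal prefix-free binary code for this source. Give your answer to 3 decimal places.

Probabilities are the counts divided by 163.
Repeatedly combine the two least-probable nodes; the expected code length is the sum of the merged weights.
merge 10/163 + 24/163 → 34/163
merge 34/163 + 35/163 → 69/163
merge 42/163 + 52/163 → 94/163
merge 69/163 + 94/163 → 1
L = 34/163 + 69/163 + 94/163 + 1 = 360/163 ≈ 2.209 bits/symbol.

2.209 bits/symbol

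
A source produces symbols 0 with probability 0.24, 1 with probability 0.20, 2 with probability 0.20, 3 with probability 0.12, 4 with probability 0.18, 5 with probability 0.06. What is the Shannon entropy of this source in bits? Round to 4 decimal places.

2.4788 bits

H = −Σ pᵢ log₂ pᵢ.
−0.24·log₂(0.24) = 0.4941
−0.20·log₂(0.20) = 0.4644
−0.20·log₂(0.20) = 0.4644
−0.12·log₂(0.12) = 0.3671
−0.18·log₂(0.18) = 0.4453
−0.06·log₂(0.06) = 0.2435
Sum ≈ 2.4788 → 2.4788 bits.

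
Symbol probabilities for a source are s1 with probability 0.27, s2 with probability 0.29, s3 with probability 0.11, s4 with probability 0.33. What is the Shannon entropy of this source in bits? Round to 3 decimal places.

1.906 bits

H = −Σ pᵢ log₂ pᵢ.
−0.27·log₂(0.27) = 0.5100
−0.29·log₂(0.29) = 0.5179
−0.11·log₂(0.11) = 0.3503
−0.33·log₂(0.33) = 0.5278
Sum ≈ 1.9060 → 1.906 bits.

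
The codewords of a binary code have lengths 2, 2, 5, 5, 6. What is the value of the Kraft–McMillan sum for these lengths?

0.578125

With common denominator 2^6 = 64: Σ 2^(−ℓᵢ) = 16/64 + 16/64 + 2/64 + 2/64 + 1/64 = 37/64 = 0.578125.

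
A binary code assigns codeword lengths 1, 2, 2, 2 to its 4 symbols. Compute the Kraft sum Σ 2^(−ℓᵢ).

1.25

With common denominator 2^2 = 4: Σ 2^(−ℓᵢ) = 2/4 + 1/4 + 1/4 + 1/4 = 5/4 = 1.25.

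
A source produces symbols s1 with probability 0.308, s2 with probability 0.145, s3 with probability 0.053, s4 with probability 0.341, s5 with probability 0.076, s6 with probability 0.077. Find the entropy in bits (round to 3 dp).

2.249 bits

H = −Σ pᵢ log₂ pᵢ.
−0.308·log₂(0.308) = 0.5233
−0.145·log₂(0.145) = 0.4040
−0.053·log₂(0.053) = 0.2246
−0.341·log₂(0.341) = 0.5293
−0.076·log₂(0.076) = 0.2826
−0.077·log₂(0.077) = 0.2848
Sum ≈ 2.2485 → 2.249 bits.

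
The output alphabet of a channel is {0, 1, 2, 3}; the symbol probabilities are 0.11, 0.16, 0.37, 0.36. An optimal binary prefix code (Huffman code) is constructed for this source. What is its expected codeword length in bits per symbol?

Repeatedly combine the two least-probable nodes; the expected code length is the sum of the merged weights.
merge 11/100 + 4/25 → 27/100
merge 27/100 + 9/25 → 63/100
merge 37/100 + 63/100 → 1
L = 27/100 + 63/100 + 1 = 19/10 = 1.9 bits/symbol.

1.9 bits/symbol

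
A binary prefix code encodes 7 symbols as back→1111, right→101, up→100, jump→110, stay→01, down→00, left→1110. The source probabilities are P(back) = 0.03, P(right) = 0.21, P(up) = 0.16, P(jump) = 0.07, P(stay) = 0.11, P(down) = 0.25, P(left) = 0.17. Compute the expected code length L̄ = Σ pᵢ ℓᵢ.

L̄ = Σ pᵢ·ℓᵢ = 0.03·4 + 0.21·3 + 0.16·3 + 0.07·3 + 0.11·2 + 0.25·2 + 0.17·4 = 2.84 bits/symbol.

2.84 bits/symbol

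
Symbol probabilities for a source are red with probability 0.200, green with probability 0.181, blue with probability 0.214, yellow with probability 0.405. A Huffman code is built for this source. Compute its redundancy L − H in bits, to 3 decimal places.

0.061 bits

Entropy H = −Σ p log₂ p ≈ 1.9148 bits.
Huffman merges: 181/1000+1/5→381/1000; 107/500+381/1000→119/200; 81/200+119/200→1. L = 247/125 ≈ 1.9760.
L − H = 1.9760 − 1.9148 = 0.061 bits.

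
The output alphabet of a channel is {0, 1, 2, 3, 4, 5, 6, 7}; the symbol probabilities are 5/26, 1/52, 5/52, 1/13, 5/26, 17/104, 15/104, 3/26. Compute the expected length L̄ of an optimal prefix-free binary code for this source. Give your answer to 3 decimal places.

Repeatedly combine the two least-probable nodes; the expected code length is the sum of the merged weights.
merge 1/52 + 1/13 → 5/52
merge 5/52 + 5/52 → 5/26
merge 3/26 + 15/104 → 27/104
merge 17/104 + 5/26 → 37/104
merge 5/26 + 5/26 → 5/13
merge 27/104 + 37/104 → 8/13
merge 5/13 + 8/13 → 1
L = 5/52 + 5/26 + 27/104 + 37/104 + 5/13 + 8/13 + 1 = 151/52 ≈ 2.904 bits/symbol.

2.904 bits/symbol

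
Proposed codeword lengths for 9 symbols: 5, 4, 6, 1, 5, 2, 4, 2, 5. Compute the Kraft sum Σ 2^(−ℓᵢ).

With common denominator 2^6 = 64: Σ 2^(−ℓᵢ) = 2/64 + 4/64 + 1/64 + 32/64 + 2/64 + 16/64 + 4/64 + 16/64 + 2/64 = 79/64 = 1.234375.

1.234375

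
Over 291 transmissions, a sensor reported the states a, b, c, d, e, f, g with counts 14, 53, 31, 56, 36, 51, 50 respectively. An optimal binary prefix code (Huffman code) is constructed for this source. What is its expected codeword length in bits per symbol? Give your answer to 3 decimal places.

Probabilities are the counts divided by 291.
Repeatedly combine the two least-probable nodes; the expected code length is the sum of the merged weights.
merge 14/291 + 31/291 → 15/97
merge 12/97 + 15/97 → 27/97
merge 50/291 + 17/97 → 101/291
merge 53/291 + 56/291 → 109/291
merge 27/97 + 101/291 → 182/291
merge 109/291 + 182/291 → 1
L = 15/97 + 27/97 + 101/291 + 109/291 + 182/291 + 1 = 809/291 ≈ 2.780 bits/symbol.

2.780 bits/symbol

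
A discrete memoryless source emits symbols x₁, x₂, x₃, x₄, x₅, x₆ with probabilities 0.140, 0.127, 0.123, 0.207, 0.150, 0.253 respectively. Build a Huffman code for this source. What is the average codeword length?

Repeatedly combine the two least-probable nodes; the expected code length is the sum of the merged weights.
merge 123/1000 + 127/1000 → 1/4
merge 7/50 + 3/20 → 29/100
merge 207/1000 + 1/4 → 457/1000
merge 253/1000 + 29/100 → 543/1000
merge 457/1000 + 543/1000 → 1
L = 1/4 + 29/100 + 457/1000 + 543/1000 + 1 = 127/50 = 2.54 bits/symbol.

2.54 bits/symbol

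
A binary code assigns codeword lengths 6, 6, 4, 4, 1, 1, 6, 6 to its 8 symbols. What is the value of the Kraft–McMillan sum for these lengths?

With common denominator 2^6 = 64: Σ 2^(−ℓᵢ) = 1/64 + 1/64 + 4/64 + 4/64 + 32/64 + 32/64 + 1/64 + 1/64 = 76/64 = 1.1875.

1.1875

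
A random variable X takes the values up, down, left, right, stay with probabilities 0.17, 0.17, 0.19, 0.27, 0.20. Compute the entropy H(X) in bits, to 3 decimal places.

H = −Σ pᵢ log₂ pᵢ.
−0.17·log₂(0.17) = 0.4346
−0.17·log₂(0.17) = 0.4346
−0.19·log₂(0.19) = 0.4552
−0.27·log₂(0.27) = 0.5100
−0.20·log₂(0.20) = 0.4644
Sum ≈ 2.2988 → 2.299 bits.

2.299 bits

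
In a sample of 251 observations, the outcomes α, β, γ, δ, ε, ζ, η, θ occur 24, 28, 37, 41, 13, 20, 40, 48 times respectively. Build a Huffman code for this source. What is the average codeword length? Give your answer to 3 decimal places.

Probabilities are the counts divided by 251.
Repeatedly combine the two least-probable nodes; the expected code length is the sum of the merged weights.
merge 13/251 + 20/251 → 33/251
merge 24/251 + 28/251 → 52/251
merge 33/251 + 37/251 → 70/251
merge 40/251 + 41/251 → 81/251
merge 48/251 + 52/251 → 100/251
merge 70/251 + 81/251 → 151/251
merge 100/251 + 151/251 → 1
L = 33/251 + 52/251 + 70/251 + 81/251 + 100/251 + 151/251 + 1 = 738/251 ≈ 2.940 bits/symbol.

2.940 bits/symbol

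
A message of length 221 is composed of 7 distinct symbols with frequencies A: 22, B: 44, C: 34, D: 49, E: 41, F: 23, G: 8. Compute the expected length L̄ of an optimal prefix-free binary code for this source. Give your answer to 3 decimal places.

Probabilities are the counts divided by 221.
Repeatedly combine the two least-probable nodes; the expected code length is the sum of the merged weights.
merge 8/221 + 22/221 → 30/221
merge 23/221 + 30/221 → 53/221
merge 2/13 + 41/221 → 75/221
merge 44/221 + 49/221 → 93/221
merge 53/221 + 75/221 → 128/221
merge 93/221 + 128/221 → 1
L = 30/221 + 53/221 + 75/221 + 93/221 + 128/221 + 1 = 600/221 ≈ 2.715 bits/symbol.

2.715 bits/symbol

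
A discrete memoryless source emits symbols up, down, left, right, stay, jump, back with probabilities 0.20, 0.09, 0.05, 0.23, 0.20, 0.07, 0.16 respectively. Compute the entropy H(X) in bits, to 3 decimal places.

H = −Σ pᵢ log₂ pᵢ.
−0.20·log₂(0.20) = 0.4644
−0.09·log₂(0.09) = 0.3127
−0.05·log₂(0.05) = 0.2161
−0.23·log₂(0.23) = 0.4877
−0.20·log₂(0.20) = 0.4644
−0.07·log₂(0.07) = 0.2686
−0.16·log₂(0.16) = 0.4230
Sum ≈ 2.6368 → 2.637 bits.

2.637 bits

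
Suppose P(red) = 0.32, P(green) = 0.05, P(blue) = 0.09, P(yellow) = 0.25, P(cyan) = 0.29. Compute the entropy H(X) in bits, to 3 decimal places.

2.073 bits

H = −Σ pᵢ log₂ pᵢ.
−0.32·log₂(0.32) = 0.5260
−0.05·log₂(0.05) = 0.2161
−0.09·log₂(0.09) = 0.3127
−0.25·log₂(0.25) = 0.5000
−0.29·log₂(0.29) = 0.5179
Sum ≈ 2.0727 → 2.073 bits.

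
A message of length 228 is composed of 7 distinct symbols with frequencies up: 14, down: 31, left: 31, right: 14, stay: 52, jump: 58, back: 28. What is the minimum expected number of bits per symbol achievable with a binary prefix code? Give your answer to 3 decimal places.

Probabilities are the counts divided by 228.
Repeatedly combine the two least-probable nodes; the expected code length is the sum of the merged weights.
merge 7/114 + 7/114 → 7/57
merge 7/57 + 7/57 → 14/57
merge 31/228 + 31/228 → 31/114
merge 13/57 + 14/57 → 9/19
merge 29/114 + 31/114 → 10/19
merge 9/19 + 10/19 → 1
L = 7/57 + 14/57 + 31/114 + 9/19 + 10/19 + 1 = 301/114 ≈ 2.640 bits/symbol.

2.640 bits/symbol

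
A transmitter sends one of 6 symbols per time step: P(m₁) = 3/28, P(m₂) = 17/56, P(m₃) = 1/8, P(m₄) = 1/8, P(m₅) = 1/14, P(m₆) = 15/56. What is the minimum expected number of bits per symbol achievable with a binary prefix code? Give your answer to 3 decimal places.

2.429 bits/symbol

Repeatedly combine the two least-probable nodes; the expected code length is the sum of the merged weights.
merge 1/14 + 3/28 → 5/28
merge 1/8 + 1/8 → 1/4
merge 5/28 + 1/4 → 3/7
merge 15/56 + 17/56 → 4/7
merge 3/7 + 4/7 → 1
L = 5/28 + 1/4 + 3/7 + 4/7 + 1 = 17/7 ≈ 2.429 bits/symbol.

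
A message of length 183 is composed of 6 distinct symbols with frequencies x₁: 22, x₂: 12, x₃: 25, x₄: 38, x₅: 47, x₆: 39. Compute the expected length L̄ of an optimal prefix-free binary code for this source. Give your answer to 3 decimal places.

2.508 bits/symbol

Probabilities are the counts divided by 183.
Repeatedly combine the two least-probable nodes; the expected code length is the sum of the merged weights.
merge 4/61 + 22/183 → 34/183
merge 25/183 + 34/183 → 59/183
merge 38/183 + 13/61 → 77/183
merge 47/183 + 59/183 → 106/183
merge 77/183 + 106/183 → 1
L = 34/183 + 59/183 + 77/183 + 106/183 + 1 = 153/61 ≈ 2.508 bits/symbol.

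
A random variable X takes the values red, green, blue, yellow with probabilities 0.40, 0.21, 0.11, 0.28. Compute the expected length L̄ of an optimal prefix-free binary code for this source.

1.92 bits/symbol

Repeatedly combine the two least-probable nodes; the expected code length is the sum of the merged weights.
merge 11/100 + 21/100 → 8/25
merge 7/25 + 8/25 → 3/5
merge 2/5 + 3/5 → 1
L = 8/25 + 3/5 + 1 = 48/25 = 1.92 bits/symbol.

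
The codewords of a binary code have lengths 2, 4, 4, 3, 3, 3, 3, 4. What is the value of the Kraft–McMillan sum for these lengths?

0.9375

With common denominator 2^4 = 16: Σ 2^(−ℓᵢ) = 4/16 + 1/16 + 1/16 + 2/16 + 2/16 + 2/16 + 2/16 + 1/16 = 15/16 = 0.9375.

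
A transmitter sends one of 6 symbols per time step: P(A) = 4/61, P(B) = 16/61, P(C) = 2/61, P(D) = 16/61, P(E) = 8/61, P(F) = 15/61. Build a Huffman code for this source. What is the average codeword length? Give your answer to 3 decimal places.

Repeatedly combine the two least-probable nodes; the expected code length is the sum of the merged weights.
merge 2/61 + 4/61 → 6/61
merge 6/61 + 8/61 → 14/61
merge 14/61 + 15/61 → 29/61
merge 16/61 + 16/61 → 32/61
merge 29/61 + 32/61 → 1
L = 6/61 + 14/61 + 29/61 + 32/61 + 1 = 142/61 ≈ 2.328 bits/symbol.

2.328 bits/symbol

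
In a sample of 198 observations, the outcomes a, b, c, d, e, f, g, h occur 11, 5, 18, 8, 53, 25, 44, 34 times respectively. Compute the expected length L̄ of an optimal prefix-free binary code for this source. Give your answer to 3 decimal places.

Probabilities are the counts divided by 198.
Repeatedly combine the two least-probable nodes; the expected code length is the sum of the merged weights.
merge 5/198 + 4/99 → 13/198
merge 1/18 + 13/198 → 4/33
merge 1/11 + 4/33 → 7/33
merge 25/198 + 17/99 → 59/198
merge 7/33 + 2/9 → 43/99
merge 53/198 + 59/198 → 56/99
merge 43/99 + 56/99 → 1
L = 13/198 + 4/33 + 7/33 + 59/198 + 43/99 + 56/99 + 1 = 89/33 ≈ 2.697 bits/symbol.

2.697 bits/symbol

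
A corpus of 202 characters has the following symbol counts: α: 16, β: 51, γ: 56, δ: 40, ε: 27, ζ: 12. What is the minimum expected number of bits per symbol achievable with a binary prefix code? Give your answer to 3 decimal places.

Probabilities are the counts divided by 202.
Repeatedly combine the two least-probable nodes; the expected code length is the sum of the merged weights.
merge 6/101 + 8/101 → 14/101
merge 27/202 + 14/101 → 55/202
merge 20/101 + 51/202 → 91/202
merge 55/202 + 28/101 → 111/202
merge 91/202 + 111/202 → 1
L = 14/101 + 55/202 + 91/202 + 111/202 + 1 = 487/202 ≈ 2.411 bits/symbol.

2.411 bits/symbol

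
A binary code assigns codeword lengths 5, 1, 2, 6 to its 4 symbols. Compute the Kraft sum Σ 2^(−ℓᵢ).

0.796875

With common denominator 2^6 = 64: Σ 2^(−ℓᵢ) = 2/64 + 32/64 + 16/64 + 1/64 = 51/64 = 0.796875.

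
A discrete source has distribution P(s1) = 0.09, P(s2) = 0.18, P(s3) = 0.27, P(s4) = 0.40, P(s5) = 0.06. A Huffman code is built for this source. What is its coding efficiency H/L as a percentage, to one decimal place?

Entropy H = −Σ p log₂ p ≈ 2.0403 bits.
Huffman merges: 3/50+9/100→3/20; 3/20+9/50→33/100; 27/100+33/100→3/5; 2/5+3/5→1. L = 52/25 ≈ 2.0800.
Efficiency = H/L = 2.0403/2.0800 = 98.1%.

98.1%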